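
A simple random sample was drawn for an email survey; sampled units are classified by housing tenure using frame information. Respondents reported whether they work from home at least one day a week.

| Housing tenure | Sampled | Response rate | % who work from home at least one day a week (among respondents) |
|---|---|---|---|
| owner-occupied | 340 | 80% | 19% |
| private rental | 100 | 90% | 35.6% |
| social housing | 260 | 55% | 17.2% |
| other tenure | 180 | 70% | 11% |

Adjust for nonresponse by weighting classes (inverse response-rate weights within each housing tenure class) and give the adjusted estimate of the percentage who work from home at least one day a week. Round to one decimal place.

With weight = n_sampled/n_responded per class, the weighted class total is n_sampled:
  owner-occupied: 340 × 19 = 6460
  private rental: 100 × 35.6 = 3560
  social housing: 260 × 17.2 = 4472
  other tenure: 180 × 11 = 1980
Adjusted estimate = 16,472 / 880 = 18.7182 → 18.7%.

18.7%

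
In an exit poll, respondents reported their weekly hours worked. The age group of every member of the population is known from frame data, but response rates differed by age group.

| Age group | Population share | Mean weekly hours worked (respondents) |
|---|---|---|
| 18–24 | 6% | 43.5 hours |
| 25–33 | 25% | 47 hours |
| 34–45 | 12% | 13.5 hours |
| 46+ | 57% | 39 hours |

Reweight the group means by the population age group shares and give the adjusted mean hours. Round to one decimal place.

Reweight to the known age group distribution:
  18–24: 0.06 × 43.5 = 2.61
  25–33: 0.25 × 47 = 11.75
  34–45: 0.12 × 13.5 = 1.62
  46+: 0.57 × 39 = 22.23
Post-stratified estimate = 38.21 → 38.2.

38.2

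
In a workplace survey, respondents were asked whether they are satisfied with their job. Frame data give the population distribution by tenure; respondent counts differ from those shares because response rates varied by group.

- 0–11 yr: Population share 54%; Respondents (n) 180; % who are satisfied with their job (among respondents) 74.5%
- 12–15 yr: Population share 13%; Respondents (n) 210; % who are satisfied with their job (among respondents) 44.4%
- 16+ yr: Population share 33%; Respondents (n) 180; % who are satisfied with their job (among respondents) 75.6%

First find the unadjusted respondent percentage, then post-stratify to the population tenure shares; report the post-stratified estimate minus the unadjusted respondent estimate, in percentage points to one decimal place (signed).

+7.2 percentage points

Naive respondent-only estimate (weights = respondent counts):
  (180/570)×74.5 + (210/570)×44.4 + (180/570)×75.6 = 63.7579%
Post-stratifying to population shares instead:
  0.54×74.5 + 0.13×44.4 + 0.33×75.6 = 70.95%
Difference = 70.95 − 63.7579 = 7.1921 pp.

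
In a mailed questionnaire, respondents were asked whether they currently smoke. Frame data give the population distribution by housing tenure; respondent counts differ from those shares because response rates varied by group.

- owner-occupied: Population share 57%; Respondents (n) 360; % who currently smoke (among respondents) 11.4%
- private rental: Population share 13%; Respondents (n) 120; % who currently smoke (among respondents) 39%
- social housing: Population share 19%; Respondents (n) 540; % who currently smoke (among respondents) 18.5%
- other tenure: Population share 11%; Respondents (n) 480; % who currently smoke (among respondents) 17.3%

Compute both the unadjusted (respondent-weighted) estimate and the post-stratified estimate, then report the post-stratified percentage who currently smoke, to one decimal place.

Naive respondent-only estimate (weights = respondent counts):
  (360/1500)×11.4 + (120/1500)×39 + (540/1500)×18.5 + (480/1500)×17.3 = 18.052%
Post-stratified estimate weights by population shares:
  0.57×11.4 + 0.13×39 + 0.19×18.5 + 0.11×17.3 = 16.986%

17.0%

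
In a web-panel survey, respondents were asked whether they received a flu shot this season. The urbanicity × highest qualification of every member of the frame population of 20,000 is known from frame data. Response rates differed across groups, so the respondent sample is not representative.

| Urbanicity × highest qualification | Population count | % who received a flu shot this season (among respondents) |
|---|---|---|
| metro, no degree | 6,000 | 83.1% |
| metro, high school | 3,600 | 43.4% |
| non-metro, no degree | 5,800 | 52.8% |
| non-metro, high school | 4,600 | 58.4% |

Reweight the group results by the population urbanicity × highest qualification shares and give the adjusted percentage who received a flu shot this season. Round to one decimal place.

61.5%

Post-stratification weights by population share, not respondent share:
  metro, no degree: (6,000/20,000) × 83.1 = 24.93
  metro, high school: (3,600/20,000) × 43.4 = 7.812
  non-metro, no degree: (5,800/20,000) × 52.8 = 15.312
  non-metro, high school: (4,600/20,000) × 58.4 = 13.432
Post-stratified estimate = 61.486 → 61.5%.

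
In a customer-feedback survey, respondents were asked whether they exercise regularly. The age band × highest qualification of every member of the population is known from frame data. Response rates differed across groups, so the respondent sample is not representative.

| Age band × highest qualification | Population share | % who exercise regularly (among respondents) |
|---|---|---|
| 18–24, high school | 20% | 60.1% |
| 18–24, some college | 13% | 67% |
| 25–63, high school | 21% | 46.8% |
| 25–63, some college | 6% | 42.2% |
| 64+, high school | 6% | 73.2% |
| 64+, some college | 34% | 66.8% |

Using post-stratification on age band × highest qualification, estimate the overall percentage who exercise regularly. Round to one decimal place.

Reweight to the known age band × highest qualification distribution:
  18–24, high school: 0.2 × 60.1 = 12.02
  18–24, some college: 0.13 × 67 = 8.71
  25–63, high school: 0.21 × 46.8 = 9.828
  25–63, some college: 0.06 × 42.2 = 2.532
  64+, high school: 0.06 × 73.2 = 4.392
  64+, some college: 0.34 × 66.8 = 22.712
Post-stratified estimate = 60.194 → 60.2%.

60.2%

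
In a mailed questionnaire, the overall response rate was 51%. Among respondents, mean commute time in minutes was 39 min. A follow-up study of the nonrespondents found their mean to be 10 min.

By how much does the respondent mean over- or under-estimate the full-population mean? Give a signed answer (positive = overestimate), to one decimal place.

Nonresponse fraction = 1 − 0.51 = 0.49.
Bias = (nonresponse fraction) × (respondent mean − nonrespondent mean)
     = 0.49 × (39 − 10) = 0.49 × 29 = 14.21.

+14.2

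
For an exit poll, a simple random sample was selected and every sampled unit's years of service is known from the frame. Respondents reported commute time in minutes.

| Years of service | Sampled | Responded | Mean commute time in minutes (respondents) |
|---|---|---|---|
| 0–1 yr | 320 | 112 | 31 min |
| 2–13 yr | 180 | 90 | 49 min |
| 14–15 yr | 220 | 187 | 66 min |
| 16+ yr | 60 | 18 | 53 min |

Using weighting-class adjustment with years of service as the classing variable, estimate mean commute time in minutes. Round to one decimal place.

46.7

Class response rates: 0–1 yr 112/320 = 35%, 2–13 yr 90/180 = 50%, 14–15 yr 187/220 = 85%, 16+ yr 18/60 = 30%.
Weighting each respondent by the inverse class response rate inflates each class back to its sampled size, so the class weight is n_sampled:
  0–1 yr: 320 × 31 = 9920
  2–13 yr: 180 × 49 = 8820
  14–15 yr: 220 × 66 = 14,520
  16+ yr: 60 × 53 = 3180
Adjusted estimate = 36,440 / 780 = 46.7179 → 46.7.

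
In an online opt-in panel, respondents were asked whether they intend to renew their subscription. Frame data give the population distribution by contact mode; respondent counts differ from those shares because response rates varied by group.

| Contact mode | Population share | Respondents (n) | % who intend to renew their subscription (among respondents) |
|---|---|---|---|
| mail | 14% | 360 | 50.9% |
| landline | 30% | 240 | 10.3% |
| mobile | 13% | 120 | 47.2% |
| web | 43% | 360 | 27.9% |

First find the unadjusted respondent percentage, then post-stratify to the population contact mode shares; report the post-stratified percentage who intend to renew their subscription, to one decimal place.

28.3%

Naive respondent-only estimate (weights = respondent counts):
  (360/1080)×50.9 + (240/1080)×10.3 + (120/1080)×47.2 + (360/1080)×27.9 = 33.8%
Reweighting by population contact mode shares:
  0.14×50.9 + 0.3×10.3 + 0.13×47.2 + 0.43×27.9 = 28.349%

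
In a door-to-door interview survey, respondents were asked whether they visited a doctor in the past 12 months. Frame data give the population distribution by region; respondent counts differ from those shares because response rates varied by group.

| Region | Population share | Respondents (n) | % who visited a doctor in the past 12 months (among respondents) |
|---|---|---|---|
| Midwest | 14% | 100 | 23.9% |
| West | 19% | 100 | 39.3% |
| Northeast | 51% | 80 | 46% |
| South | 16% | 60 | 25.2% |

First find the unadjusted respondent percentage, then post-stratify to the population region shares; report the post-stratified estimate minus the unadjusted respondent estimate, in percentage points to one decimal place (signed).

Unadjusted (pooled respondent) estimate weights by respondent counts:
  (100/340)×23.9 + (100/340)×39.3 + (80/340)×46 + (60/340)×25.2 = 33.8588%
Post-stratified estimate weights by population shares:
  0.14×23.9 + 0.19×39.3 + 0.51×46 + 0.16×25.2 = 38.305%
Difference = 38.305 − 33.8588 = 4.4462 pp.

+4.4 percentage points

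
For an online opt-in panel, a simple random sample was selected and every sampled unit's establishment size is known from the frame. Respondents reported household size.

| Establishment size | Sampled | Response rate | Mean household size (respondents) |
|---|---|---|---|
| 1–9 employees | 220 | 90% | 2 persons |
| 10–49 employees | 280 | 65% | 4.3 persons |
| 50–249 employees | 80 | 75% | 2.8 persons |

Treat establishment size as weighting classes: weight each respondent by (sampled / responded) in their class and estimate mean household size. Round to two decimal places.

3.22

Weighting each respondent by the inverse class response rate inflates each class back to its sampled size, so the class weight is n_sampled:
  1–9 employees: 220 × 2 = 440
  10–49 employees: 280 × 4.3 = 1204
  50–249 employees: 80 × 2.8 = 224
Adjusted estimate = 1868 / 580 = 3.22069 → 3.22.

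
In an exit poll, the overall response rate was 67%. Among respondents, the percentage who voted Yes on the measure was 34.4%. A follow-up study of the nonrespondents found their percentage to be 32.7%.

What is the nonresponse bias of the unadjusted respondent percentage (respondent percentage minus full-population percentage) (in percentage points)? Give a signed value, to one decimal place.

+0.6 percentage points

Nonresponse fraction = 1 − 0.67 = 0.33.
Bias = (nonresponse fraction) × (respondent percentage − nonrespondent percentage)
     = 0.33 × (34.4 − 32.7) = 0.33 × 1.7 = 0.561.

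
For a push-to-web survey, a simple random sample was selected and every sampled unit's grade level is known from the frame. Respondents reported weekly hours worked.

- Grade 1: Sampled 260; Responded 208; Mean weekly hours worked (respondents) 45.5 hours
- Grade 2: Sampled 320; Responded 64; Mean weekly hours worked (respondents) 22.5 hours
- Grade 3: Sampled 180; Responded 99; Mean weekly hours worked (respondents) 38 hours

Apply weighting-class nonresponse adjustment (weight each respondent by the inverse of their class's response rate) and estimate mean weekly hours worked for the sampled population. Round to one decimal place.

Class response rates: Grade 1 208/260 = 80%, Grade 2 64/320 = 20%, Grade 3 99/180 = 55%.
Weighting each respondent by the inverse class response rate inflates each class back to its sampled size, so the class weight is n_sampled:
  Grade 1: 260 × 45.5 = 11,830
  Grade 2: 320 × 22.5 = 7200
  Grade 3: 180 × 38 = 6840
Adjusted estimate = 25,870 / 760 = 34.0395 → 34.0.

34.0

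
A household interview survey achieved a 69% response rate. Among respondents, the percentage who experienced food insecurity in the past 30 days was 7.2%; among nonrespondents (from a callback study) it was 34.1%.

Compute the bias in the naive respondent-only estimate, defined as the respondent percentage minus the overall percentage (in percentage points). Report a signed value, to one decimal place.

-8.3 percentage points

Nonresponse fraction = 1 − 0.69 = 0.31.
Bias = (nonresponse fraction) × (respondent percentage − nonrespondent percentage)
     = 0.31 × (7.2 − 34.1) = 0.31 × -26.9 = -8.339.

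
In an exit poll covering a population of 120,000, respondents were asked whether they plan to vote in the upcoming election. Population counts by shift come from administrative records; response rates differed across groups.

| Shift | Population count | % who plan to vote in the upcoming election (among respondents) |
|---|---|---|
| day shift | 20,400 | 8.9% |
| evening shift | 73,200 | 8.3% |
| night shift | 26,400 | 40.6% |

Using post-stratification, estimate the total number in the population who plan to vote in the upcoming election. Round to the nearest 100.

18,600

Apply each group's respondent rate to its population count:
  day shift: 20,400 × 8.9% = 1815.6
  evening shift: 73,200 × 8.3% = 6075.6
  night shift: 26,400 × 40.6% = 10718.4
Estimated total = 18609.6 → 18,600.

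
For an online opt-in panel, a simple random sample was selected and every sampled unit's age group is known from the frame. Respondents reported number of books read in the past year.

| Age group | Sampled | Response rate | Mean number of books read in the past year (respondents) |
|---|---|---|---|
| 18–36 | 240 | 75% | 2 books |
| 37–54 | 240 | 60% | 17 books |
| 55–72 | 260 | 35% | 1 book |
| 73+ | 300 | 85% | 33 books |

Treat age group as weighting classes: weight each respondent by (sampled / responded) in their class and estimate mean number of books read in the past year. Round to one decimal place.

14.2

Weighting each respondent by the inverse class response rate inflates each class back to its sampled size, so the class weight is n_sampled:
  18–36: 240 × 2 = 480
  37–54: 240 × 17 = 4080
  55–72: 260 × 1 = 260
  73+: 300 × 33 = 9900
Adjusted estimate = 14,720 / 1,040 = 14.1538 → 14.2.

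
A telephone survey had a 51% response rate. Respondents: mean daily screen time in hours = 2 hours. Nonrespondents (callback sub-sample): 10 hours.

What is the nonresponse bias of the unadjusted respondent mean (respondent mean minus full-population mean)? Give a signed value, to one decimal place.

-3.9

Nonresponse fraction = 1 − 0.51 = 0.49.
Bias = (nonresponse fraction) × (respondent mean − nonrespondent mean)
     = 0.49 × (2 − 10) = 0.49 × -8 = -3.92.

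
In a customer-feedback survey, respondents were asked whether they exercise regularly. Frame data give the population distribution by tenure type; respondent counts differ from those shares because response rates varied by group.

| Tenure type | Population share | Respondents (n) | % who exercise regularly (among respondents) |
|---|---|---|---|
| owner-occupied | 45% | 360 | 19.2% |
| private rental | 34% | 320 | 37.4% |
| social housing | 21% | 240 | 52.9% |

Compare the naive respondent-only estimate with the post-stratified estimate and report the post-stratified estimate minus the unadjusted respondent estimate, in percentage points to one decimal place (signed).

Naive respondent-only estimate (weights = respondent counts):
  (360/920)×19.2 + (320/920)×37.4 + (240/920)×52.9 = 34.3217%
Post-stratifying to population shares instead:
  0.45×19.2 + 0.34×37.4 + 0.21×52.9 = 32.465%
Difference = 32.465 − 34.3217 = -1.8567 pp.

-1.9 percentage points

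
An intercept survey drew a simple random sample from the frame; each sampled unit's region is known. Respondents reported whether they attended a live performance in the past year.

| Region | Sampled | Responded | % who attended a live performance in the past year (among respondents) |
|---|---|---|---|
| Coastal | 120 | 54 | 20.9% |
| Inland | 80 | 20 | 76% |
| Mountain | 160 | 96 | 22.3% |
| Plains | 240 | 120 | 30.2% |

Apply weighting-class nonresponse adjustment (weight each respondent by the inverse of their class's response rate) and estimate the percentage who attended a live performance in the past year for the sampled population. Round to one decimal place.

Response rates by class: Coastal 54/120 = 45%, Inland 20/80 = 25%, Mountain 96/160 = 60%, Plains 120/240 = 50%.
Weighting each respondent by the inverse class response rate inflates each class back to its sampled size, so the class weight is n_sampled:
  Coastal: 120 × 20.9 = 2508
  Inland: 80 × 76 = 6080
  Mountain: 160 × 22.3 = 3568
  Plains: 240 × 30.2 = 7248
Adjusted estimate = 19,404 / 600 = 32.34 → 32.3%.

32.3%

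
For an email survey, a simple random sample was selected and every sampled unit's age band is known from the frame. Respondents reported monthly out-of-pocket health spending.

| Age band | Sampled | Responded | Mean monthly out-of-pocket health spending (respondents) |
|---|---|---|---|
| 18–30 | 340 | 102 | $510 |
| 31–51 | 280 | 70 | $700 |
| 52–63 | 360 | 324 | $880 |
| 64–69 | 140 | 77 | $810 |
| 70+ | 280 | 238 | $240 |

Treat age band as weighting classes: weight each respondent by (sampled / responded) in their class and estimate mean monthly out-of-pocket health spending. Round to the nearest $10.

Class response rates: 18–30 102/340 = 30%, 31–51 70/280 = 25%, 52–63 324/360 = 90%, 64–69 77/140 = 55%, 70+ 238/280 = 85%.
Each respondent's weight = sampled/responded in their class; summing within a class gives n_sampled, so:
  18–30: 340 × 510 = 173,400
  31–51: 280 × 700 = 196,000
  52–63: 360 × 880 = 316,800
  64–69: 140 × 810 = 113,400
  70+: 280 × 240 = 67,200
Adjusted estimate = 866,800 / 1,400 = 619.143 → $620.

$620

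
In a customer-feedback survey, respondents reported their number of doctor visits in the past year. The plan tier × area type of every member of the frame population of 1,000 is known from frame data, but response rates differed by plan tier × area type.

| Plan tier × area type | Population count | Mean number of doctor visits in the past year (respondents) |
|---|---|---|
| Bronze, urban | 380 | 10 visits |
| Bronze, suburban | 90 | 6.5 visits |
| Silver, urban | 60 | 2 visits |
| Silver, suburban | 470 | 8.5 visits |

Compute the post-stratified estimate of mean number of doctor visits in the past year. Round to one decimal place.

Post-stratification weights by population share, not respondent share:
  Bronze, urban: (380/1,000) × 10 = 3.8
  Bronze, suburban: (90/1,000) × 6.5 = 0.585
  Silver, urban: (60/1,000) × 2 = 0.12
  Silver, suburban: (470/1,000) × 8.5 = 3.995
Post-stratified estimate = 8.5 → 8.5.

8.5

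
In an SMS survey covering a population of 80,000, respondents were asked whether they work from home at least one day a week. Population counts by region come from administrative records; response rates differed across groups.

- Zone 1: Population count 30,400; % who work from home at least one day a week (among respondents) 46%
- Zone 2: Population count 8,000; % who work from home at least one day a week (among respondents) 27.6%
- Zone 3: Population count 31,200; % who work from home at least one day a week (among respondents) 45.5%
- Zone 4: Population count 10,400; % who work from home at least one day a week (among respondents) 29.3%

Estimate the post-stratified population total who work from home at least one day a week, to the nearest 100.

Each cell contributes its population count × the respondent rate:
  Zone 1: 30,400 × 46% = 13,984
  Zone 2: 8,000 × 27.6% = 2208
  Zone 3: 31,200 × 45.5% = 14,196
  Zone 4: 10,400 × 29.3% = 3047.2
Estimated total = 33435.2 → 33,400.

33,400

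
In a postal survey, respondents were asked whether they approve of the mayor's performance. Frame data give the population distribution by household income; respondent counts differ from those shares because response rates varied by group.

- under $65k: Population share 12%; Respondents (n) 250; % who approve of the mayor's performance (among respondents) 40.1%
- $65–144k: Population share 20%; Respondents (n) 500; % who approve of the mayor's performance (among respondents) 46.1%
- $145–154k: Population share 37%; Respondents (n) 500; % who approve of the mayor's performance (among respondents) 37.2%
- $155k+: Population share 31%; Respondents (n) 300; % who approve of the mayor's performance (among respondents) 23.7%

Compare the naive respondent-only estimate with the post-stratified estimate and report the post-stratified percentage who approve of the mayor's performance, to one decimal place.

35.1%

Unadjusted (pooled respondent) estimate weights by respondent counts:
  (250/1550)×40.1 + (500/1550)×46.1 + (500/1550)×37.2 + (300/1550)×23.7 = 37.9258%
Post-stratifying to population shares instead:
  0.12×40.1 + 0.2×46.1 + 0.37×37.2 + 0.31×23.7 = 35.143%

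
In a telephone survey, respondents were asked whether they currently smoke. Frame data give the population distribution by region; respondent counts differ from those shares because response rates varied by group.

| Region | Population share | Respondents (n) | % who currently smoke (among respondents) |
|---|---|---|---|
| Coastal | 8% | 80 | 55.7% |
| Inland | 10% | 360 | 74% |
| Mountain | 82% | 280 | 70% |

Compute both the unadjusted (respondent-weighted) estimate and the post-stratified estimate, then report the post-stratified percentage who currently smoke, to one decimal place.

Unadjusted (pooled respondent) estimate weights by respondent counts:
  (80/720)×55.7 + (360/720)×74 + (280/720)×70 = 70.4111%
Post-stratifying to population shares instead:
  0.08×55.7 + 0.1×74 + 0.82×70 = 69.256%

69.3%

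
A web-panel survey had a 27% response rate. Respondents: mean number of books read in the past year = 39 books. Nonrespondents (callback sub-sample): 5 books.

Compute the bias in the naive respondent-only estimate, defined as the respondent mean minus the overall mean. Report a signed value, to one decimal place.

Nonresponse fraction = 1 − 0.27 = 0.73.
Bias = (nonresponse fraction) × (respondent mean − nonrespondent mean)
     = 0.73 × (39 − 5) = 0.73 × 34 = 24.82.

+24.8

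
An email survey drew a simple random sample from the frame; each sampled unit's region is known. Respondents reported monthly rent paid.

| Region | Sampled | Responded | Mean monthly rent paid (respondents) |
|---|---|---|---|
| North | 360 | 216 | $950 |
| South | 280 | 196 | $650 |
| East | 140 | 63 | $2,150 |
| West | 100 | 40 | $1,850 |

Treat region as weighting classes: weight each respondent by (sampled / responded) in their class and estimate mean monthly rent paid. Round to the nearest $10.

$1,150

Response rates by class: North 216/360 = 60%, South 196/280 = 70%, East 63/140 = 45%, West 40/100 = 40%.
With weight = n_sampled/n_responded per class, the weighted class total is n_sampled:
  North: 360 × 950 = 342,000
  South: 280 × 650 = 182,000
  East: 140 × 2150 = 301,000
  West: 100 × 1850 = 185,000
Adjusted estimate = 1,010,000 / 880 = 1147.73 → $1,150.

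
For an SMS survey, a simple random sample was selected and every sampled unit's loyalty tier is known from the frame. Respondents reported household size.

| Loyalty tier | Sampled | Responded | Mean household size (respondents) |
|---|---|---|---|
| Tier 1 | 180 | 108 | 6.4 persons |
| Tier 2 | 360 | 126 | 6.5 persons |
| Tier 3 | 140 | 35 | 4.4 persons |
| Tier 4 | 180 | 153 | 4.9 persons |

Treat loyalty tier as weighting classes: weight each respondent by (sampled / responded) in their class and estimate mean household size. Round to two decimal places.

5.80

Response rates by class: Tier 1 108/180 = 60%, Tier 2 126/360 = 35%, Tier 3 35/140 = 25%, Tier 4 153/180 = 85%.
Each respondent's weight = sampled/responded in their class; summing within a class gives n_sampled, so:
  Tier 1: 180 × 6.4 = 1152
  Tier 2: 360 × 6.5 = 2340
  Tier 3: 140 × 4.4 = 616
  Tier 4: 180 × 4.9 = 882
Adjusted estimate = 4990 / 860 = 5.80233 → 5.80.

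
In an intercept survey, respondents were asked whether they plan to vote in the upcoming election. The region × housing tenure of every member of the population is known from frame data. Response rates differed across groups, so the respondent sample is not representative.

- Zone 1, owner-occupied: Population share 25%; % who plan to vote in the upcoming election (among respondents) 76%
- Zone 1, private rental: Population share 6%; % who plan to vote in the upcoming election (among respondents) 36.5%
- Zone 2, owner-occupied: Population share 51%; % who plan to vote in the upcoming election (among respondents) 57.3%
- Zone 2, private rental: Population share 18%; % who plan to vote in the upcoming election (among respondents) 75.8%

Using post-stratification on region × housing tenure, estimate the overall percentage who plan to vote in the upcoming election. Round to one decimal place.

Reweight to the known region × housing tenure distribution:
  Zone 1, owner-occupied: 0.25 × 76 = 19
  Zone 1, private rental: 0.06 × 36.5 = 2.19
  Zone 2, owner-occupied: 0.51 × 57.3 = 29.223
  Zone 2, private rental: 0.18 × 75.8 = 13.644
Post-stratified estimate = 64.057 → 64.1%.

64.1%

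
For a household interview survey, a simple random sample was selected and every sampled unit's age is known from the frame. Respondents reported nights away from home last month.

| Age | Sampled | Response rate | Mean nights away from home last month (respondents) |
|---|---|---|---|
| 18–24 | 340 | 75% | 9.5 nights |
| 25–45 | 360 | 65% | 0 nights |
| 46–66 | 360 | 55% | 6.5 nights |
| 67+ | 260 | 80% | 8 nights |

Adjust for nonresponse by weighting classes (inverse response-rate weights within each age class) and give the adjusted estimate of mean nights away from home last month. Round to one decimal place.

Weighting each respondent by the inverse class response rate inflates each class back to its sampled size, so the class weight is n_sampled:
  18–24: 340 × 9.5 = 3230
  25–45: 360 × 0 = 0
  46–66: 360 × 6.5 = 2340
  67+: 260 × 8 = 2080
Adjusted estimate = 7650 / 1,320 = 5.79545 → 5.8.

5.8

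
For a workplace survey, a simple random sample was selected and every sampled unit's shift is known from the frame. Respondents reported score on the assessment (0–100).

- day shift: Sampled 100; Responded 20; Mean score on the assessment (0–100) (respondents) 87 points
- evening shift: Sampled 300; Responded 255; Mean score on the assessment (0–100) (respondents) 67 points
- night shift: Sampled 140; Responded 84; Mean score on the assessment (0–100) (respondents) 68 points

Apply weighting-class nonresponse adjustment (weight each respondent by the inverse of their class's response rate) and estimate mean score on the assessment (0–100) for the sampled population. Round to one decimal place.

Response rates by class: day shift 20/100 = 20%, evening shift 255/300 = 85%, night shift 84/140 = 60%.
With weight = n_sampled/n_responded per class, the weighted class total is n_sampled:
  day shift: 100 × 87 = 8700
  evening shift: 300 × 67 = 20,100
  night shift: 140 × 68 = 9520
Adjusted estimate = 38,320 / 540 = 70.963 → 71.0.

71.0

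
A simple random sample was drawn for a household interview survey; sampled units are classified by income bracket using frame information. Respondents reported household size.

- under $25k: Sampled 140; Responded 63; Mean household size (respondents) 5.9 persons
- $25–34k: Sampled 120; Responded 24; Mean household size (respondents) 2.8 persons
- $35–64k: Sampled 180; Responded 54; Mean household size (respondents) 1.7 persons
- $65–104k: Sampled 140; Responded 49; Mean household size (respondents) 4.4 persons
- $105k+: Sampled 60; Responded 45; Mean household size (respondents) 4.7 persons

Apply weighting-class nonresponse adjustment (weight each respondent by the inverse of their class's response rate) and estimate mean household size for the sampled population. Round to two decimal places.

Response rates by class: under $25k 63/140 = 45%, $25–34k 24/120 = 20%, $35–64k 54/180 = 30%, $65–104k 49/140 = 35%, $105k+ 45/60 = 75%.
Each respondent's weight = sampled/responded in their class; summing within a class gives n_sampled, so:
  under $25k: 140 × 5.9 = 826
  $25–34k: 120 × 2.8 = 336
  $35–64k: 180 × 1.7 = 306
  $65–104k: 140 × 4.4 = 616
  $105k+: 60 × 4.7 = 282
Adjusted estimate = 2366 / 640 = 3.69687 → 3.70.

3.70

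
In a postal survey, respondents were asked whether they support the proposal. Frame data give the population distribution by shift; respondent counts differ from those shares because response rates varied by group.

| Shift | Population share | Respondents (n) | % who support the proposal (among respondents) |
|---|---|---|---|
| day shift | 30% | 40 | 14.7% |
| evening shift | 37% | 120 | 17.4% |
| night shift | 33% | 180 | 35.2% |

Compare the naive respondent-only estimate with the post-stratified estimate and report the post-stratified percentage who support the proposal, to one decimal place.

Without adjustment, the pooled respondent share is:
  (40/340)×14.7 + (120/340)×17.4 + (180/340)×35.2 = 26.5059%
Post-stratifying to population shares instead:
  0.3×14.7 + 0.37×17.4 + 0.33×35.2 = 22.464%

22.5%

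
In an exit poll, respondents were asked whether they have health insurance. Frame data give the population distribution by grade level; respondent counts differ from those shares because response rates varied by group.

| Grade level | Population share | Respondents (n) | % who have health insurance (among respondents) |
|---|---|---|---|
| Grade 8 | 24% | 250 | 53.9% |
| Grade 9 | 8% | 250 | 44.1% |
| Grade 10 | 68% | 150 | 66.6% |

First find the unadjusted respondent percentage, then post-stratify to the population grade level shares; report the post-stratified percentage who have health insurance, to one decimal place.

Unadjusted (pooled respondent) estimate weights by respondent counts:
  (250/650)×53.9 + (250/650)×44.1 + (150/650)×66.6 = 53.0615%
Reweighting by population grade level shares:
  0.24×53.9 + 0.08×44.1 + 0.68×66.6 = 61.752%

61.8%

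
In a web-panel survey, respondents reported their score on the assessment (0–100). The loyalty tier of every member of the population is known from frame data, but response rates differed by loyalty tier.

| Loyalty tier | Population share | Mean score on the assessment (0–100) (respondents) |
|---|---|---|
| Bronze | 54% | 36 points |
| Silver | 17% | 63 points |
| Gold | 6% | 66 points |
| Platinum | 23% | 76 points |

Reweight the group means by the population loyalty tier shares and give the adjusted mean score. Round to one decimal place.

Weight each group's respondent value by its population share:
  Bronze: 0.54 × 36 = 19.44
  Silver: 0.17 × 63 = 10.71
  Gold: 0.06 × 66 = 3.96
  Platinum: 0.23 × 76 = 17.48
Post-stratified estimate = 51.59 → 51.6.

51.6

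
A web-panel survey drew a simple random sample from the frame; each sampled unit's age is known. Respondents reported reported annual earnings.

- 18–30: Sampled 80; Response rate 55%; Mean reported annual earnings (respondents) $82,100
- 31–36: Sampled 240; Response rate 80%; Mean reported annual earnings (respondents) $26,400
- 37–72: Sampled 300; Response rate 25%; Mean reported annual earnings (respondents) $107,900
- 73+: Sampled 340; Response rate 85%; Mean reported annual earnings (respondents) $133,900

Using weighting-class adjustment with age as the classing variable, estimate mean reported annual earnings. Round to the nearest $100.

With weight = n_sampled/n_responded per class, the weighted class total is n_sampled:
  18–30: 80 × 82,100 = 6,568,000
  31–36: 240 × 26,400 = 6,336,000
  37–72: 300 × 107,900 = 32,370,000
  73+: 340 × 133,900 = 45,526,000
Adjusted estimate = 90,800,000 / 960 = 94583.3 → $94,600.

$94,600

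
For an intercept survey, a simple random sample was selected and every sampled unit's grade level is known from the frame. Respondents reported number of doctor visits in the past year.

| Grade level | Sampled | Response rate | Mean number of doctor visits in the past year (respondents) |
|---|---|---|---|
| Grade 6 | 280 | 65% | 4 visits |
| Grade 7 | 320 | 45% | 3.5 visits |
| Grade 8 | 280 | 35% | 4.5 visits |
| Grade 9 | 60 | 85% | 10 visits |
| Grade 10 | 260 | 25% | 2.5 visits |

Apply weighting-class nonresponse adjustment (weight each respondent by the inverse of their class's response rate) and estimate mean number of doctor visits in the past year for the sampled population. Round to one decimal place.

Inverse-response-rate weighting restores each class to its sampled count, so class totals weight by n_sampled:
  Grade 6: 280 × 4 = 1120
  Grade 7: 320 × 3.5 = 1120
  Grade 8: 280 × 4.5 = 1260
  Grade 9: 60 × 10 = 600
  Grade 10: 260 × 2.5 = 650
Adjusted estimate = 4750 / 1,200 = 3.95833 → 4.0.

4.0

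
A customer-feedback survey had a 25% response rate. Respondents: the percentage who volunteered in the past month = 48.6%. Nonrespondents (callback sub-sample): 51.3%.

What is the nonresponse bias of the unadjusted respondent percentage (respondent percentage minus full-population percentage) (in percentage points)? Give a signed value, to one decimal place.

Nonresponse fraction = 1 − 0.25 = 0.75.
Bias = (nonresponse fraction) × (respondent percentage − nonrespondent percentage)
     = 0.75 × (48.6 − 51.3) = 0.75 × -2.7 = -2.025.

-2.0 percentage points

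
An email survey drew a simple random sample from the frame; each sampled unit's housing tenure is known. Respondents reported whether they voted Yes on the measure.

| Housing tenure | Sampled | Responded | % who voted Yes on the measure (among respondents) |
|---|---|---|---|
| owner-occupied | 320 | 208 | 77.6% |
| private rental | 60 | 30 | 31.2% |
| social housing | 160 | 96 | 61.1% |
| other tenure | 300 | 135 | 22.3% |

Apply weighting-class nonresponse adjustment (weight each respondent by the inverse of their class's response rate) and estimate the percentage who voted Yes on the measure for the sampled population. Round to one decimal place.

Class response rates: owner-occupied 208/320 = 65%, private rental 30/60 = 50%, social housing 96/160 = 60%, other tenure 135/300 = 45%.
Weighting each respondent by the inverse class response rate inflates each class back to its sampled size, so the class weight is n_sampled:
  owner-occupied: 320 × 77.6 = 24,832
  private rental: 60 × 31.2 = 1872
  social housing: 160 × 61.1 = 9776
  other tenure: 300 × 22.3 = 6690
Adjusted estimate = 43,170 / 840 = 51.3929 → 51.4%.

51.4%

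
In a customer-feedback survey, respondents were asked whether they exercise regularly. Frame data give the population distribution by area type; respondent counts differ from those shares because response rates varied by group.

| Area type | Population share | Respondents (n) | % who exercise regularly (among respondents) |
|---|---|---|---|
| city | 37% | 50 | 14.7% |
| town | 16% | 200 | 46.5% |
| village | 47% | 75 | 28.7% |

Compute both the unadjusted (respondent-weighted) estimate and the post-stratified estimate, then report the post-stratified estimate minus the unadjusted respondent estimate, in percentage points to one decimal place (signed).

Naive respondent-only estimate (weights = respondent counts):
  (50/325)×14.7 + (200/325)×46.5 + (75/325)×28.7 = 37.5%
Post-stratifying to population shares instead:
  0.37×14.7 + 0.16×46.5 + 0.47×28.7 = 26.368%
Difference = 26.368 − 37.5 = -11.132 pp.

-11.1 percentage points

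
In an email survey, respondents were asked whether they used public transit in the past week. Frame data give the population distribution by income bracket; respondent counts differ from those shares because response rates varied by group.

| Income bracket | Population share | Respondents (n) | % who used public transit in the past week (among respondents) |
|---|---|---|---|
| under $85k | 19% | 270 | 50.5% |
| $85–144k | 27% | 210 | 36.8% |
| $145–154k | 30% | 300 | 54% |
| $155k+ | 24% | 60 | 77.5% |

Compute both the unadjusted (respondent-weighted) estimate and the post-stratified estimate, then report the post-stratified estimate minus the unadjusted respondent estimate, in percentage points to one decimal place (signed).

Naive respondent-only estimate (weights = respondent counts):
  (270/840)×50.5 + (210/840)×36.8 + (300/840)×54 + (60/840)×77.5 = 50.2536%
Post-stratified estimate weights by population shares:
  0.19×50.5 + 0.27×36.8 + 0.3×54 + 0.24×77.5 = 54.331%
Difference = 54.331 − 50.2536 = 4.0774 pp.

+4.1 percentage points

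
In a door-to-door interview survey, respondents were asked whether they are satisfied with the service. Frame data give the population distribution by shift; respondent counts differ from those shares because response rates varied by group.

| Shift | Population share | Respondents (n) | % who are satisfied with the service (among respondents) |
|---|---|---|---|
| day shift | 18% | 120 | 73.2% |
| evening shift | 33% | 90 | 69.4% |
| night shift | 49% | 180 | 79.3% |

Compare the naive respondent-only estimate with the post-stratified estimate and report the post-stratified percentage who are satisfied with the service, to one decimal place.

Naive respondent-only estimate (weights = respondent counts):
  (120/390)×73.2 + (90/390)×69.4 + (180/390)×79.3 = 75.1385%
Post-stratifying to population shares instead:
  0.18×73.2 + 0.33×69.4 + 0.49×79.3 = 74.935%

74.9%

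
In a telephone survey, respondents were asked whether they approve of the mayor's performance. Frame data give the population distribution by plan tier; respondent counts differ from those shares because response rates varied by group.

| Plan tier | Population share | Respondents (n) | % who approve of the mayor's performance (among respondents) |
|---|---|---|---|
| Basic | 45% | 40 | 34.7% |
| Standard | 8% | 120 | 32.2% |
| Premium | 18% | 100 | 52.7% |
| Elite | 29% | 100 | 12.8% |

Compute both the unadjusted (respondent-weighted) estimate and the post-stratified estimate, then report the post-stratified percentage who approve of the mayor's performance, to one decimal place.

31.4%

Naive respondent-only estimate (weights = respondent counts):
  (40/360)×34.7 + (120/360)×32.2 + (100/360)×52.7 + (100/360)×12.8 = 32.7833%
Reweighting by population plan tier shares:
  0.45×34.7 + 0.08×32.2 + 0.18×52.7 + 0.29×12.8 = 31.389%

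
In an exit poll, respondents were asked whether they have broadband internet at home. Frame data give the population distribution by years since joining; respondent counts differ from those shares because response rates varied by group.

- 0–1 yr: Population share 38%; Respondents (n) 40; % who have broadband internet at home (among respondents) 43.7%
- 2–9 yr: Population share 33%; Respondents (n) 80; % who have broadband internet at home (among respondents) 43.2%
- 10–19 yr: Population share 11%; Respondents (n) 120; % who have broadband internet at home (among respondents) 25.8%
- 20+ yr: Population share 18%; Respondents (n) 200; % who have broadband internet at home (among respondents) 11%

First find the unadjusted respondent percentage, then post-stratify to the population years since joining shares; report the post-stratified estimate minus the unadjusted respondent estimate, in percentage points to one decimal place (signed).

+11.8 percentage points

Naive respondent-only estimate (weights = respondent counts):
  (40/440)×43.7 + (80/440)×43.2 + (120/440)×25.8 + (200/440)×11 = 23.8636%
Reweighting by population years since joining shares:
  0.38×43.7 + 0.33×43.2 + 0.11×25.8 + 0.18×11 = 35.68%
Difference = 35.68 − 23.8636 = 11.8164 pp.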